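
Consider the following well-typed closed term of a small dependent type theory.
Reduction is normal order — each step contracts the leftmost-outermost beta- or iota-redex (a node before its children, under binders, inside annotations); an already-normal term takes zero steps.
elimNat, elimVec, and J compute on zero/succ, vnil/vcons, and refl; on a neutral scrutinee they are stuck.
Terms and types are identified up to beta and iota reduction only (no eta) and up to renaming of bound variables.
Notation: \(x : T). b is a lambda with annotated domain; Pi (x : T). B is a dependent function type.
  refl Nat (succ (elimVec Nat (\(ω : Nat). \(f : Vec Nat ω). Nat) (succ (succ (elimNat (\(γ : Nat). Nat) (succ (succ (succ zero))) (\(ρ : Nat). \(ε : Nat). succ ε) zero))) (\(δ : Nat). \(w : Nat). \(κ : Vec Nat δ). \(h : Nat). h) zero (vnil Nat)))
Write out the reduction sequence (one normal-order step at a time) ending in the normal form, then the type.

normal-order reduction:
  refl Nat (succ (elimVec Nat (\(ω : Nat). \(f : Vec Nat ω). Nat) (succ (succ (elimNat (\(γ : Nat). Nat) (succ (succ (succ zero))) (\(ρ : Nat). \(ε : Nat). succ ε) zero))) (\(δ : Nat). \(w : Nat). \(κ : Vec Nat δ). \(h : Nat). h) zero (vnil Nat)))
  ~> refl Nat (succ (succ (succ (elimNat (\(ω : Nat). Nat) (succ (succ (succ zero))) (\(f : Nat). \(γ : Nat). succ γ) zero))))
  ~> refl Nat (succ (succ (succ (succ (succ (succ zero))))))
the term's type:
  Eq Nat (succ (succ (succ (succ (succ (succ zero)))))) (succ (succ (succ (succ (succ (succ zero))))))


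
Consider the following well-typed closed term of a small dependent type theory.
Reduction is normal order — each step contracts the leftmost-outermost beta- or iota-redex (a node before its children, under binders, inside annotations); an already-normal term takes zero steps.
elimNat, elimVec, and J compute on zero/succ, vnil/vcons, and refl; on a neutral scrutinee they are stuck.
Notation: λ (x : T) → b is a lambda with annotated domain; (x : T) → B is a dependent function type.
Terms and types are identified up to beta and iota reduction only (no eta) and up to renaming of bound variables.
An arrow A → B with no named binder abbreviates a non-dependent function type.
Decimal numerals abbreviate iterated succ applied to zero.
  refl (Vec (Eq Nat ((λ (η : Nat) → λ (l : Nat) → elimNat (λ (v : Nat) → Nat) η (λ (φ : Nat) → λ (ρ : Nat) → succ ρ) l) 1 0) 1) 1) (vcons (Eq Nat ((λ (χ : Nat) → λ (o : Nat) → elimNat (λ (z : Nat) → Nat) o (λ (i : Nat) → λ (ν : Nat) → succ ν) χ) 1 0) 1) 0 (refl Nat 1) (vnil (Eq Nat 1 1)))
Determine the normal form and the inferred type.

reduced normal form:
  refl (Vec (Eq Nat 1 1) 1) (vcons (Eq Nat 1 1) 0 (refl Nat 1) (vnil (Eq Nat 1 1)))
the term's type:
  Eq (Vec (Eq Nat 1 1) 1) (vcons (Eq Nat 1 1) 0 (refl Nat 1) (vnil (Eq Nat 1 1))) (vcons (Eq Nat 1 1) 0 (refl Nat 1) (vnil (Eq Nat 1 1)))


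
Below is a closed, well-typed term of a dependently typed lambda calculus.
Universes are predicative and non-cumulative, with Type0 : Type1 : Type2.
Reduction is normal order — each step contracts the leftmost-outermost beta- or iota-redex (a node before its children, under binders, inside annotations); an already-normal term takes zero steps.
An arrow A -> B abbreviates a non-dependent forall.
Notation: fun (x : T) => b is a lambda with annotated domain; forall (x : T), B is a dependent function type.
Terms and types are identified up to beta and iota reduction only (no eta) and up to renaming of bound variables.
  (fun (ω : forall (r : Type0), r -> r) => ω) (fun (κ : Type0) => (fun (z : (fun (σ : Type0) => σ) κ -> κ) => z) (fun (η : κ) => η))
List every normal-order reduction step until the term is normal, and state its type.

normal-order reduction:
  (fun (ω : forall (r : Type0), r -> r) => ω) (fun (κ : Type0) => (fun (z : (fun (σ : Type0) => σ) κ -> κ) => z) (fun (η : κ) => η))
  ~> fun (ω : Type0) => (fun (r : (fun (κ : Type0) => κ) ω -> ω) => r) (fun (z : ω) => z)
  ~> fun (ω : Type0) => fun (r : ω) => r
type:
  forall (ω : Type0), ω -> ω


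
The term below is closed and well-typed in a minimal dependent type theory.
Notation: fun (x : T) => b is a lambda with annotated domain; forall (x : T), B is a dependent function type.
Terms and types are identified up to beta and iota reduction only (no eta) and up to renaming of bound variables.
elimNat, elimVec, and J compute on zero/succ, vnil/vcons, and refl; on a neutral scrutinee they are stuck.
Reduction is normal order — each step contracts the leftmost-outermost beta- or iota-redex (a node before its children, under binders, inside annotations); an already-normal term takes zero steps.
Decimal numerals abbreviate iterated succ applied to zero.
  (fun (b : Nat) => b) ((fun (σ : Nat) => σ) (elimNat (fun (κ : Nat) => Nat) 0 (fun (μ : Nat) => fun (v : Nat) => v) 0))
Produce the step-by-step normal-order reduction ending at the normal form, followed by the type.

reduction (normal order):
  (fun (b : Nat) => b) ((fun (σ : Nat) => σ) (elimNat (fun (κ : Nat) => Nat) 0 (fun (μ : Nat) => fun (v : Nat) => v) 0))
  ~> (fun (b : Nat) => b) (elimNat (fun (σ : Nat) => Nat) 0 (fun (κ : Nat) => fun (μ : Nat) => μ) 0)
  ~> elimNat (fun (b : Nat) => Nat) 0 (fun (σ : Nat) => fun (κ : Nat) => κ) 0
  ~> 0
type:
  Nat


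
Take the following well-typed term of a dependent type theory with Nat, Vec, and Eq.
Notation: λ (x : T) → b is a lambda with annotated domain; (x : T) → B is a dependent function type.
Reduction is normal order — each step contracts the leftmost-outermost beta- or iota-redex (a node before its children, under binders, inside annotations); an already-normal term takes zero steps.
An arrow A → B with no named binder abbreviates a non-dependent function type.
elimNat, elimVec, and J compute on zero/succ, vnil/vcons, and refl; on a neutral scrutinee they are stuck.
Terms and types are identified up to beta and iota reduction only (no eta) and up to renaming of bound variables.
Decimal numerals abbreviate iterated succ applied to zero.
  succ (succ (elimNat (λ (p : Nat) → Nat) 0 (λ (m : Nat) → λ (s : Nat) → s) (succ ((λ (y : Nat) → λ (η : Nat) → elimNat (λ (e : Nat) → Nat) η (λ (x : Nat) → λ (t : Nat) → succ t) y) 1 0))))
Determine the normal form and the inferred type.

reduced normal form:
  2
inferred type:
  Nat
observation: reduction starts at an elimNat iota-redex, and 13 normal-order steps reach the normal form.


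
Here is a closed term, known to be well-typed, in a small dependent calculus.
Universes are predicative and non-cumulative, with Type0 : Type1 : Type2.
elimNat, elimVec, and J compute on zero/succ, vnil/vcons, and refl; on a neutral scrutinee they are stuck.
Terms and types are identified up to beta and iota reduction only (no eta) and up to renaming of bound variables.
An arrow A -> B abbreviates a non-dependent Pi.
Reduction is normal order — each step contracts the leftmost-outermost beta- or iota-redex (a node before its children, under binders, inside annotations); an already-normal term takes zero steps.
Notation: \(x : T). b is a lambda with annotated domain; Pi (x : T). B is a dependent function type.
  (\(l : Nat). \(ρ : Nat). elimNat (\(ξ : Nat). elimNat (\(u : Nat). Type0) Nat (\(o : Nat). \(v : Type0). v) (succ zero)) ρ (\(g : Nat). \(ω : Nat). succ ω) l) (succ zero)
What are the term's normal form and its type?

resulting normal form:
  \(l : Nat). succ l
inferred type:
  Nat -> Nat


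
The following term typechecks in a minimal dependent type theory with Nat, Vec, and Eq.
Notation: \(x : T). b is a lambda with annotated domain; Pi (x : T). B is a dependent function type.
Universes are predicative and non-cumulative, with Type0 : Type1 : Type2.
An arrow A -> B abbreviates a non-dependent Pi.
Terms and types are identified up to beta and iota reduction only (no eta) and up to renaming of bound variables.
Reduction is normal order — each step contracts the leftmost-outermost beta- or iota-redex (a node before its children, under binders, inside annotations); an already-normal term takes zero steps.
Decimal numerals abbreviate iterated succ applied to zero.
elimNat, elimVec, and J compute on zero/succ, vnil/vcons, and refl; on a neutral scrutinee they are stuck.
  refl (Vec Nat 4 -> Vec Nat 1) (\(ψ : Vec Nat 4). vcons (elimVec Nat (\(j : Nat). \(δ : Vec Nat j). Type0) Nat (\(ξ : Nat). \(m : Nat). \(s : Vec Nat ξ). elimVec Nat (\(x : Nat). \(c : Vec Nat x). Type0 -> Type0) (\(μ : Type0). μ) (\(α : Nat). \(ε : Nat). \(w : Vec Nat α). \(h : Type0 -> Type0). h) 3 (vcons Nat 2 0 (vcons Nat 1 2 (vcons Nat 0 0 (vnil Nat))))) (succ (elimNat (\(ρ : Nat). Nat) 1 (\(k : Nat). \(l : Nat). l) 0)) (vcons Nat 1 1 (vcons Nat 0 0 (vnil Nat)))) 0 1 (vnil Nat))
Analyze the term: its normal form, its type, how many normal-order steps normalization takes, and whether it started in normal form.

reduced normal form:
  refl (Vec Nat 4 -> Vec Nat 1) (\(ψ : Vec Nat 4). vcons Nat 0 1 (vnil Nat))
inferred type:
  Eq (Vec Nat 4 -> Vec Nat 1) (\(ψ : Vec Nat 4). vcons Nat 0 1 (vnil Nat)) (\(j : Vec Nat 4). vcons Nat 0 1 (vnil Nat))
reduction steps (normal order): 43
started in normal form: no
first redex: an elimVec iota-redex


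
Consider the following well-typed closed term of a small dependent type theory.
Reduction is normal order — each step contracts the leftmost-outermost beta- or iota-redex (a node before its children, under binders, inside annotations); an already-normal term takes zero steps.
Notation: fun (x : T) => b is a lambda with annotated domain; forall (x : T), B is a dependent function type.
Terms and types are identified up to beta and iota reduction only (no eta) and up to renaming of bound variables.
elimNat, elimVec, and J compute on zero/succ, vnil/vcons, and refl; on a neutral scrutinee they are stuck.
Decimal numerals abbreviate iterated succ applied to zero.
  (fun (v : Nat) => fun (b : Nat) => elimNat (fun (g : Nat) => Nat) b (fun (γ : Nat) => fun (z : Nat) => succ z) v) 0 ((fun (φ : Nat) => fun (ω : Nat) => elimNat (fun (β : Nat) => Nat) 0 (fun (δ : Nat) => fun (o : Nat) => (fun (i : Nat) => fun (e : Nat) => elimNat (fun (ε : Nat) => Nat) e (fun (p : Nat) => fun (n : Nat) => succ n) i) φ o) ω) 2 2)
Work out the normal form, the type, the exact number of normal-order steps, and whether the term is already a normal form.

normal form:
  4
the term's type:
  Nat
reduction steps (normal order): 30
term was already normal: no
first contracted redex: a beta-redex


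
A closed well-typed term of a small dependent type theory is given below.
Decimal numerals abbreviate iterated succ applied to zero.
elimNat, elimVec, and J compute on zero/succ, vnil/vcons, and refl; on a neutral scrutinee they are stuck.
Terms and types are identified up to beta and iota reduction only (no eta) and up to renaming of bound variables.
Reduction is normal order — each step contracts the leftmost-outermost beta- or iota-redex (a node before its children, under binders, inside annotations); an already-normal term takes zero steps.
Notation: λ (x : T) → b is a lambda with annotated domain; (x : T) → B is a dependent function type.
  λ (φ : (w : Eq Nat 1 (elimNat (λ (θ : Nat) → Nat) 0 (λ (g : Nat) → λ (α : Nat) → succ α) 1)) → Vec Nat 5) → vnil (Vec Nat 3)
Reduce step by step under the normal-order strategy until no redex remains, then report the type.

normal-order reduction:
  λ (φ : (w : Eq Nat 1 (elimNat (λ (θ : Nat) → Nat) 0 (λ (g : Nat) → λ (α : Nat) → succ α) 1)) → Vec Nat 5) → vnil (Vec Nat 3)
  ~> λ (φ : (w : Eq Nat 1 ((λ (θ : Nat) → λ (g : Nat) → succ g) 0 (elimNat (λ (α : Nat) → Nat) 0 (λ (r : Nat) → λ (a : Nat) → succ a) 0))) → Vec Nat 5) → vnil (Vec Nat 3)
  ~> λ (φ : (w : Eq Nat 1 ((λ (θ : Nat) → succ θ) (elimNat (λ (g : Nat) → Nat) 0 (λ (α : Nat) → λ (r : Nat) → succ r) 0))) → Vec Nat 5) → vnil (Vec Nat 3)
  ~> λ (φ : (w : Eq Nat 1 (succ (elimNat (λ (θ : Nat) → Nat) 0 (λ (g : Nat) → λ (α : Nat) → succ α) 0))) → Vec Nat 5) → vnil (Vec Nat 3)
  ~> λ (φ : (w : Eq Nat 1 1) → Vec Nat 5) → vnil (Vec Nat 3)
the term's type:
  (φ : (w : Eq Nat 1 1) → Vec Nat 5) → Vec (Vec Nat 3) 0


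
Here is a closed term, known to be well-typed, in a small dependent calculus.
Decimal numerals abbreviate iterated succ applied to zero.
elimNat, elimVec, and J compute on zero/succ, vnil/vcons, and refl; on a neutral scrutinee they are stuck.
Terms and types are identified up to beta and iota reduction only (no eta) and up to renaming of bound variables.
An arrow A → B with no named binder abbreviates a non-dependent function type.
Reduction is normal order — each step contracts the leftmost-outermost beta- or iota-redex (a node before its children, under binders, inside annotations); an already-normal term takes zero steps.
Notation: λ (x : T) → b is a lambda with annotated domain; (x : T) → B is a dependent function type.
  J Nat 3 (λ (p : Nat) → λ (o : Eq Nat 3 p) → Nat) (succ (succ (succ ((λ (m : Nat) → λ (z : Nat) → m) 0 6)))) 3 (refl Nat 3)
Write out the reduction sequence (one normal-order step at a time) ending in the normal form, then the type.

reduction (normal order):
  J Nat 3 (λ (p : Nat) → λ (o : Eq Nat 3 p) → Nat) (succ (succ (succ ((λ (m : Nat) → λ (z : Nat) → m) 0 6)))) 3 (refl Nat 3)
  ~> succ (succ (succ ((λ (p : Nat) → λ (o : Nat) → p) 0 6)))
  ~> succ (succ (succ ((λ (p : Nat) → 0) 6)))
  ~> 3
inferred type:
  Nat


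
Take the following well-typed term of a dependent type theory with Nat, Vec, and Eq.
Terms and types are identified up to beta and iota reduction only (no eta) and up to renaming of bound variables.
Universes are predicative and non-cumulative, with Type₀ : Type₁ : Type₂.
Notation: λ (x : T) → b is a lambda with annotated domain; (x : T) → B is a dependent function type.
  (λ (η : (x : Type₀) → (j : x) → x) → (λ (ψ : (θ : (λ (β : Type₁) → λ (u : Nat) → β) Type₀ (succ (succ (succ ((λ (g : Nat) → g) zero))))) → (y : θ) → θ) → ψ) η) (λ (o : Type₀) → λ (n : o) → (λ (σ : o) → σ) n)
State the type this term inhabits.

the term's type:
  (η : Type₀) → (x : η) → η


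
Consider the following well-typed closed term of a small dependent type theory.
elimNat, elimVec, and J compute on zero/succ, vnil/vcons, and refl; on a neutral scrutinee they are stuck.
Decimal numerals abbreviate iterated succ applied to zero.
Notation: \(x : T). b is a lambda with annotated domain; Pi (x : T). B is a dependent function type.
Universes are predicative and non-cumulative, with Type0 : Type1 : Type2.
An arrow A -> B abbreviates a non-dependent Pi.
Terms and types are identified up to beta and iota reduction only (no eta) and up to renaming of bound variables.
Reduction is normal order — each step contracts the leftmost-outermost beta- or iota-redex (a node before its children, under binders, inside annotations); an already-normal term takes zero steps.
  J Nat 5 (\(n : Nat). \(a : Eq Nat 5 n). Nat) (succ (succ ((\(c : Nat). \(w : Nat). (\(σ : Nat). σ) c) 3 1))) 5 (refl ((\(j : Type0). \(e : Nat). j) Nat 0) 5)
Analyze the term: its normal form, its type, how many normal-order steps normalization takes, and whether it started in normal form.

normal form:
  5
type:
  Nat
reduction steps (normal order): 4
started in normal form: no
first contracted redex: a J iota-redex


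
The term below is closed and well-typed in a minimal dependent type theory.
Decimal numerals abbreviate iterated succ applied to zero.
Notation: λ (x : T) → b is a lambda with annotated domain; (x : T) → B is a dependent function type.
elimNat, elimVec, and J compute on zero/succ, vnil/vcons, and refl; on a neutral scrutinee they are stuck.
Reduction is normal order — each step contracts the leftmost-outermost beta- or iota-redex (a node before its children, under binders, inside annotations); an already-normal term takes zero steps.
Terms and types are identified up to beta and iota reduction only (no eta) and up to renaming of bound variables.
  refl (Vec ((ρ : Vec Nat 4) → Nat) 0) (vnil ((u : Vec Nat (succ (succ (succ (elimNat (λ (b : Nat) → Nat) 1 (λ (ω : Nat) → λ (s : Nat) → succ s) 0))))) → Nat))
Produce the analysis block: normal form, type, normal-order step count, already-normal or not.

resulting normal form:
  refl (Vec ((ρ : Vec Nat 4) → Nat) 0) (vnil ((u : Vec Nat 4) → Nat))
inferred type:
  Eq (Vec ((ρ : Vec Nat 4) → Nat) 0) (vnil ((u : Vec Nat 4) → Nat)) (vnil ((b : Vec Nat 4) → Nat))
steps to reach normal form (normal order): 1
term was already normal: no
first contracted redex: an elimNat iota-redex


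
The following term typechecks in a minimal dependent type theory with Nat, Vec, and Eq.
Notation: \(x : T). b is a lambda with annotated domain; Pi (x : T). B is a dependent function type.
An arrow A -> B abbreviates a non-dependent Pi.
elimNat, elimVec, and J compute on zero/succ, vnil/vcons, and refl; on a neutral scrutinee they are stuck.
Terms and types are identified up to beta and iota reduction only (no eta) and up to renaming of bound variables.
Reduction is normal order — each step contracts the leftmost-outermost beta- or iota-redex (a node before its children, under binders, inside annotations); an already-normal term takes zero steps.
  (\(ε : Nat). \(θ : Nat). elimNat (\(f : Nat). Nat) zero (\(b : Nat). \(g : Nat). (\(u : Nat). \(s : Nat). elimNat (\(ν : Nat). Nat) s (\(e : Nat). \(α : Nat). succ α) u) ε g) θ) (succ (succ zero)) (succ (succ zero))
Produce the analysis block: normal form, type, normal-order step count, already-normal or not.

resulting normal form:
  succ (succ (succ (succ zero)))
the term's type:
  Nat
steps to reach normal form (normal order): 27
started in normal form: no
first contracted redex: a beta-redex


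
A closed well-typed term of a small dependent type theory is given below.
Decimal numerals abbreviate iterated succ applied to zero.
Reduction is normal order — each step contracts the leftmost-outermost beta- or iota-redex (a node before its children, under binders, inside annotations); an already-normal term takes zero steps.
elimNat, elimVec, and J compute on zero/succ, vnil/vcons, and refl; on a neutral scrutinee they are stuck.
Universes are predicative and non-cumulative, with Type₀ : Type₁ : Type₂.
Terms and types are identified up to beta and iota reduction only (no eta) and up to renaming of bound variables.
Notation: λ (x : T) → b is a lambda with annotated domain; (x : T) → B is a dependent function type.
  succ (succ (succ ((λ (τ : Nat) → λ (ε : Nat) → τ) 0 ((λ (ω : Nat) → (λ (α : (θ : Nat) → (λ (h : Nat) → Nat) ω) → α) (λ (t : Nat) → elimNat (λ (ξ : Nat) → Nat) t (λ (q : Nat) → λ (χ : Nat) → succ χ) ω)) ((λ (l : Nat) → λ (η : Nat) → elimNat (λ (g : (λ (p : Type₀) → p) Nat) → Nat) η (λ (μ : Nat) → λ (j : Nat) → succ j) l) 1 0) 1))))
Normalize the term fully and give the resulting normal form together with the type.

resulting normal form:
  3
the term's type:
  Nat
observation: the leftmost-outermost redex is a beta-redex, and normalization takes 2 steps.


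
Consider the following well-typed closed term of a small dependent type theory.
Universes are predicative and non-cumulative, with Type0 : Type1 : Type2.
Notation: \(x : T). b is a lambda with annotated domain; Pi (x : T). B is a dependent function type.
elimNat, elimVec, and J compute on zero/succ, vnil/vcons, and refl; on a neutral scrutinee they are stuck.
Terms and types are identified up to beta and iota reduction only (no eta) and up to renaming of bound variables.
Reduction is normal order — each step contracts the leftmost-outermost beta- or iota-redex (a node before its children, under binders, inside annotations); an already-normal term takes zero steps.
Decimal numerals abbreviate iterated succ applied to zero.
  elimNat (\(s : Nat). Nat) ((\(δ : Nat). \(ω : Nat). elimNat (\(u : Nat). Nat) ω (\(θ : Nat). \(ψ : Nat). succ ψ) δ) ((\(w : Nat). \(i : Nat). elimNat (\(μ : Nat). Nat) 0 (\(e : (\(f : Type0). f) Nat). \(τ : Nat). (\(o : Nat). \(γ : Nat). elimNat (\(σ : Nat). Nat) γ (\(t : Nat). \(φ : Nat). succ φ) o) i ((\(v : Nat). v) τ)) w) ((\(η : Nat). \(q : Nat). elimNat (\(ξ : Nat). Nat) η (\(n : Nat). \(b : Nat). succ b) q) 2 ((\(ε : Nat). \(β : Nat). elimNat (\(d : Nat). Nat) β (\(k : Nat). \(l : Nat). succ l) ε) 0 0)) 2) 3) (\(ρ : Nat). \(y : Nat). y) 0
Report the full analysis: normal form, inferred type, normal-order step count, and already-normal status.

reduced normal form:
  7
type:
  Nat
normal-order step count: 42
term was already normal: no
first contracted redex: an elimNat iota-redex


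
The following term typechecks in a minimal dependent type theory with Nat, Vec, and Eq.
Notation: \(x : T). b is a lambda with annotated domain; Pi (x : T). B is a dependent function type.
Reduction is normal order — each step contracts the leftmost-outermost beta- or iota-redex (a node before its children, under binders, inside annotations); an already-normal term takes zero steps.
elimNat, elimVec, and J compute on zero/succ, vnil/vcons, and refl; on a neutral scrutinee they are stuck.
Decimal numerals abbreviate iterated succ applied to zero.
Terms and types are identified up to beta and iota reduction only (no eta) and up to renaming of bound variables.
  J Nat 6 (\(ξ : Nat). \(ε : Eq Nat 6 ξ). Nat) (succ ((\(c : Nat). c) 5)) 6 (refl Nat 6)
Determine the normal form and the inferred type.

reduced normal form:
  6
the term's type:
  Nat
observation: 2 normal-order steps separate the term from its normal form.


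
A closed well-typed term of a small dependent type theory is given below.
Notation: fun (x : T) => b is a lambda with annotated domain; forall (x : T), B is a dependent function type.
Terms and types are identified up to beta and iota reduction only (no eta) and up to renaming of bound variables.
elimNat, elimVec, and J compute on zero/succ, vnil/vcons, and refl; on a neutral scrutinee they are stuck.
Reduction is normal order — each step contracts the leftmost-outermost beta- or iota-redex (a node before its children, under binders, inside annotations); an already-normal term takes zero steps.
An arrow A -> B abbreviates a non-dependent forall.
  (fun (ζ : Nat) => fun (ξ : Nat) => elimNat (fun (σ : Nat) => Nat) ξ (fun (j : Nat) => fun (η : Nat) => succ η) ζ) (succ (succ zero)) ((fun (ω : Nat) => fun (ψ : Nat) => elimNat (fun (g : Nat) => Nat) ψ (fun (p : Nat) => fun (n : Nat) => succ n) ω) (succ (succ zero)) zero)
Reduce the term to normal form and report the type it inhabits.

resulting normal form:
  succ (succ (succ (succ zero)))
type:
  Nat
observation: contracting a beta-redex first, the term normalizes in 18 steps.


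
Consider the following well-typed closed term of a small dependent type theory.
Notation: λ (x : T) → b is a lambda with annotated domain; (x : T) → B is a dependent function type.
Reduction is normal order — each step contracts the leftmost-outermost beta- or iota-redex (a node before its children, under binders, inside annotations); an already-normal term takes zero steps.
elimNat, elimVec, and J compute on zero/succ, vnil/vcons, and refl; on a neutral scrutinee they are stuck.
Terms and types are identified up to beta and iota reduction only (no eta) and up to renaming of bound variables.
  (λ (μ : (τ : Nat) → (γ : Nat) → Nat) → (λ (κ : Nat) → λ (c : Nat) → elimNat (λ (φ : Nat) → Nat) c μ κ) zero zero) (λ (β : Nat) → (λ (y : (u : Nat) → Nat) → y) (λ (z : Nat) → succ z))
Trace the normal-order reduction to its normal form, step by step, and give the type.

reduction (normal order):
  (λ (μ : (τ : Nat) → (γ : Nat) → Nat) → (λ (κ : Nat) → λ (c : Nat) → elimNat (λ (φ : Nat) → Nat) c μ κ) zero zero) (λ (β : Nat) → (λ (y : (u : Nat) → Nat) → y) (λ (z : Nat) → succ z))
  ~> (λ (μ : Nat) → λ (τ : Nat) → elimNat (λ (γ : Nat) → Nat) τ (λ (κ : Nat) → (λ (c : (φ : Nat) → Nat) → c) (λ (β : Nat) → succ β)) μ) zero zero
  ~> (λ (μ : Nat) → elimNat (λ (τ : Nat) → Nat) μ (λ (γ : Nat) → (λ (κ : (c : Nat) → Nat) → κ) (λ (φ : Nat) → succ φ)) zero) zero
  ~> elimNat (λ (μ : Nat) → Nat) zero (λ (τ : Nat) → (λ (γ : (κ : Nat) → Nat) → γ) (λ (c : Nat) → succ c)) zero
  ~> zero
type:
  Nat


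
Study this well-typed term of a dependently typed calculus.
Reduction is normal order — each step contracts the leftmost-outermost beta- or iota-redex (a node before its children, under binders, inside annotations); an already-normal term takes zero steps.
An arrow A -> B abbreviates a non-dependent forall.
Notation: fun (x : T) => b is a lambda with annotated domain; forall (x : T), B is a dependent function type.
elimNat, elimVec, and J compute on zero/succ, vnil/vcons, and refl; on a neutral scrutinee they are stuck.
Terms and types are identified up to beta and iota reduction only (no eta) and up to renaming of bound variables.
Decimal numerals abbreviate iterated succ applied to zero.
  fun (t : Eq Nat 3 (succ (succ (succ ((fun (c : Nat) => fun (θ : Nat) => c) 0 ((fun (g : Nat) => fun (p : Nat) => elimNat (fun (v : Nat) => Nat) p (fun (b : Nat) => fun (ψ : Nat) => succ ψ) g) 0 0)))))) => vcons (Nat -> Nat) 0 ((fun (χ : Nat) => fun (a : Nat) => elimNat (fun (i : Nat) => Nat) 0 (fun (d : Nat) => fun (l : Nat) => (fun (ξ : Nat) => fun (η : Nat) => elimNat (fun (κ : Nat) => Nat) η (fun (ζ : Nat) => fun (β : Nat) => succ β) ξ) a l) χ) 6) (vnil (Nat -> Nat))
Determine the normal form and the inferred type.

reduced normal form:
  fun (t : Eq Nat 3 3) => vcons (Nat -> Nat) 0 (fun (c : Nat) => elimNat (fun (θ : Nat) => Nat) (elimNat (fun (g : Nat) => Nat) (elimNat (fun (p : Nat) => Nat) (elimNat (fun (v : Nat) => Nat) (elimNat (fun (b : Nat) => Nat) (elimNat (fun (ψ : Nat) => Nat) 0 (fun (χ : Nat) => fun (a : Nat) => succ a) c) (fun (i : Nat) => fun (d : Nat) => succ d) c) (fun (l : Nat) => fun (ξ : Nat) => succ ξ) c) (fun (η : Nat) => fun (κ : Nat) => succ κ) c) (fun (ζ : Nat) => fun (β : Nat) => succ β) c) (fun (y : Nat) => fun (ω : Nat) => succ ω) c) (vnil (Nat -> Nat))
inferred type:
  Eq Nat 3 3 -> Vec (Nat -> Nat) 1
observation: reduction starts at a beta-redex, and 34 normal-order steps reach the normal form.


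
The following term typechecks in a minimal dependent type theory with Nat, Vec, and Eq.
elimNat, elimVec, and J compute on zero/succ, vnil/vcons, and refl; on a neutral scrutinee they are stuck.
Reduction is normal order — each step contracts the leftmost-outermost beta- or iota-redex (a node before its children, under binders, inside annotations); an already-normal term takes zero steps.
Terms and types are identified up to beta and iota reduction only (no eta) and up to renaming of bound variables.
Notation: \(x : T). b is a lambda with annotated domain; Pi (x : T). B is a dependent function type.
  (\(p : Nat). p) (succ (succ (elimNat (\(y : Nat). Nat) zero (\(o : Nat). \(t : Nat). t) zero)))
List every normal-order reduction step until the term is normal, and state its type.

normal-order reduction sequence:
  (\(p : Nat). p) (succ (succ (elimNat (\(y : Nat). Nat) zero (\(o : Nat). \(t : Nat). t) zero)))
  ~> succ (succ (elimNat (\(p : Nat). Nat) zero (\(y : Nat). \(o : Nat). o) zero))
  ~> succ (succ zero)
type:
  Nat


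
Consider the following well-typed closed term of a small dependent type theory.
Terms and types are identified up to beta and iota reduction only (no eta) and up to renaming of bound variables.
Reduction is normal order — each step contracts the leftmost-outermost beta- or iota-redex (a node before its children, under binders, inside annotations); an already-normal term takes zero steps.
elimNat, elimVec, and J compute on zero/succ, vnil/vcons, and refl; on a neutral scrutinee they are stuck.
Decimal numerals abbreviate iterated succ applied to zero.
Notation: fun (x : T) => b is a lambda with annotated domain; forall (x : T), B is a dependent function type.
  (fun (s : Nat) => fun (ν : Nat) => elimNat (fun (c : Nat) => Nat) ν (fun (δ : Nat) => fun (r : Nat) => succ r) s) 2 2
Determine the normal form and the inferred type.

reduced normal form:
  4
inferred type:
  Nat
observation: 9 normal-order steps separate the term from its normal form.


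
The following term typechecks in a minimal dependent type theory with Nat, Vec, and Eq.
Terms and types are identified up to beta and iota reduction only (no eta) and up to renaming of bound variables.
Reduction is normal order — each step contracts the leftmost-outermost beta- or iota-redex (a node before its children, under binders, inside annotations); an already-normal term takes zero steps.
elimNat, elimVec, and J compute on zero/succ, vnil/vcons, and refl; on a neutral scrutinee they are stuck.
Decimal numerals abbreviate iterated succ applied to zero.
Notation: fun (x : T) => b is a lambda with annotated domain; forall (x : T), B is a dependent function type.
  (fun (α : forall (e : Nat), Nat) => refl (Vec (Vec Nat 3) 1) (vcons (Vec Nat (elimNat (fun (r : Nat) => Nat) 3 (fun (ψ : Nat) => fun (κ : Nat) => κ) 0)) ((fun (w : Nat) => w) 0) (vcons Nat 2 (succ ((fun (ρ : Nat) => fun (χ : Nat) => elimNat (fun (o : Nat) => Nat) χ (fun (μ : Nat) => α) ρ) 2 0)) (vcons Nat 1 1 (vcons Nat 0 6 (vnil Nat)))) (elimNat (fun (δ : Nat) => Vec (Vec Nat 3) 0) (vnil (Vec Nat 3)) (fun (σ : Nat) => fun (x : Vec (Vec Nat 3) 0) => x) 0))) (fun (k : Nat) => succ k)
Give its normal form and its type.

reduced normal form:
  refl (Vec (Vec Nat 3) 1) (vcons (Vec Nat 3) 0 (vcons Nat 2 3 (vcons Nat 1 1 (vcons Nat 0 6 (vnil Nat)))) (vnil (Vec Nat 3)))
type:
  Eq (Vec (Vec Nat 3) 1) (vcons (Vec Nat 3) 0 (vcons Nat 2 3 (vcons Nat 1 1 (vcons Nat 0 6 (vnil Nat)))) (vnil (Vec Nat 3))) (vcons (Vec Nat 3) 0 (vcons Nat 2 3 (vcons Nat 1 1 (vcons Nat 0 6 (vnil Nat)))) (vnil (Vec Nat 3)))
observation: the leftmost-outermost redex is a beta-redex, and normalization takes 13 steps.


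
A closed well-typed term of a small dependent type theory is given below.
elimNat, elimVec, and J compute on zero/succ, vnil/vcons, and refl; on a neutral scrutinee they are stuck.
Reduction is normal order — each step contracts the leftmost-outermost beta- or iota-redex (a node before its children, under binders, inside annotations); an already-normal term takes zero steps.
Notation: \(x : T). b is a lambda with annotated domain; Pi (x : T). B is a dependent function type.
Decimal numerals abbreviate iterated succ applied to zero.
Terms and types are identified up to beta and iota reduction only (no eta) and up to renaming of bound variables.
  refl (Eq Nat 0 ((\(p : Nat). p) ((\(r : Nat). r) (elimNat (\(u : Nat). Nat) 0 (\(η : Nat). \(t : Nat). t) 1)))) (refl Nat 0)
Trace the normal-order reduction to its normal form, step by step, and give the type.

reduction (normal order):
  refl (Eq Nat 0 ((\(p : Nat). p) ((\(r : Nat). r) (elimNat (\(u : Nat). Nat) 0 (\(η : Nat). \(t : Nat). t) 1)))) (refl Nat 0)
  ~> refl (Eq Nat 0 ((\(p : Nat). p) (elimNat (\(r : Nat). Nat) 0 (\(u : Nat). \(η : Nat). η) 1))) (refl Nat 0)
  ~> refl (Eq Nat 0 (elimNat (\(p : Nat). Nat) 0 (\(r : Nat). \(u : Nat). u) 1)) (refl Nat 0)
  ~> refl (Eq Nat 0 ((\(p : Nat). \(r : Nat). r) 0 (elimNat (\(u : Nat). Nat) 0 (\(η : Nat). \(t : Nat). t) 0))) (refl Nat 0)
  ~> refl (Eq Nat 0 ((\(p : Nat). p) (elimNat (\(r : Nat). Nat) 0 (\(u : Nat). \(η : Nat). η) 0))) (refl Nat 0)
  ~> refl (Eq Nat 0 (elimNat (\(p : Nat). Nat) 0 (\(r : Nat). \(u : Nat). u) 0)) (refl Nat 0)
  ~> refl (Eq Nat 0 0) (refl Nat 0)
type:
  Eq (Eq Nat 0 0) (refl Nat 0) (refl Nat 0)


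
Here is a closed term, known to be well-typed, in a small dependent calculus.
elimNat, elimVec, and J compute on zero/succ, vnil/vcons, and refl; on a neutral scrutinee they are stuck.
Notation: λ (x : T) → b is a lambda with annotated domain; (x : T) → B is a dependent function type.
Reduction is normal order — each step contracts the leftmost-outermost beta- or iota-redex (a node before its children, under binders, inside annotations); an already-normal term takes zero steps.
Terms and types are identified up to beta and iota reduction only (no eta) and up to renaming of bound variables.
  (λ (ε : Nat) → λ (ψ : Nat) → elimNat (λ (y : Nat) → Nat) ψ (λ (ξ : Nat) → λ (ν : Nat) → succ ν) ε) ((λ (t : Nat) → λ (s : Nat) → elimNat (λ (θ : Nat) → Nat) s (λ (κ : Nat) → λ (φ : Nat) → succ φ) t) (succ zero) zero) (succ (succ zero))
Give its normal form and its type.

reduced normal form:
  succ (succ (succ zero))
inferred type:
  Nat
observation: 12 normal-order steps separate the term from its normal form.


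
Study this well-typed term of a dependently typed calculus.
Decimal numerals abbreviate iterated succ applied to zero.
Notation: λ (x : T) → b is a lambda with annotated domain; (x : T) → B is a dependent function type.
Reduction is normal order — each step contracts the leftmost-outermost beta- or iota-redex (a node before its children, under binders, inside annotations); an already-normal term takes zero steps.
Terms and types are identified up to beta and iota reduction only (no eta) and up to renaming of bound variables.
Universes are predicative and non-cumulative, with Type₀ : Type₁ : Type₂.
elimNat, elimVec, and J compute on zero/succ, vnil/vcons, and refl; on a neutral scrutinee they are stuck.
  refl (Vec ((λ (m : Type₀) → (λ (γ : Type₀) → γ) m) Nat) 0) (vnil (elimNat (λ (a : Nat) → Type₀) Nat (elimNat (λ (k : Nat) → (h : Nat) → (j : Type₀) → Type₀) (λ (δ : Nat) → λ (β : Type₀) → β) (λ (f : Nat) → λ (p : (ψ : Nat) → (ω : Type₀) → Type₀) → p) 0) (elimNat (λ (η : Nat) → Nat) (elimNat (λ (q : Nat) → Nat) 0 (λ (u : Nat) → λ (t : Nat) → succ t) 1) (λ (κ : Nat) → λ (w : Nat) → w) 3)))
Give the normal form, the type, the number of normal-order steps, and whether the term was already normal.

reduced normal form:
  refl (Vec Nat 0) (vnil Nat)
type:
  Eq (Vec Nat 0) (vnil Nat) (vnil Nat)
reduction steps (normal order): 21
started in normal form: no
first redex: a beta-redex


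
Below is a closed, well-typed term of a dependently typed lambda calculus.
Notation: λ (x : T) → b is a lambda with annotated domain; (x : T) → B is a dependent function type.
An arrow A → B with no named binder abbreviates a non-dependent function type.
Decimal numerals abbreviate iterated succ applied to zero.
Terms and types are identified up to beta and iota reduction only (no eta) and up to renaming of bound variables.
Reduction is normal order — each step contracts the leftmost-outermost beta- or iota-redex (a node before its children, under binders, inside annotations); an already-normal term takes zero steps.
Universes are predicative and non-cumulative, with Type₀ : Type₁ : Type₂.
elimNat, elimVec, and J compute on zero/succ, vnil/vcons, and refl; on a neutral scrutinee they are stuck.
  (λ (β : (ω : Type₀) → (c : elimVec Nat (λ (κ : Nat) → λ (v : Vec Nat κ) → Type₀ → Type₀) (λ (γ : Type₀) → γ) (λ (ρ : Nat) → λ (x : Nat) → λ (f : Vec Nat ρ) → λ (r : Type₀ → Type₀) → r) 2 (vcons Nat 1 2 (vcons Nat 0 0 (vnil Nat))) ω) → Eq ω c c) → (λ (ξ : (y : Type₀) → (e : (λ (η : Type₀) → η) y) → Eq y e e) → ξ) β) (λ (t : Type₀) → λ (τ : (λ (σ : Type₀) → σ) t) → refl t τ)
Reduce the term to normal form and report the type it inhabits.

resulting normal form:
  λ (β : Type₀) → λ (ω : β) → refl β ω
type:
  (β : Type₀) → (ω : β) → Eq β ω ω
observation: reduction starts at a beta-redex, and 3 normal-order steps reach the normal form.


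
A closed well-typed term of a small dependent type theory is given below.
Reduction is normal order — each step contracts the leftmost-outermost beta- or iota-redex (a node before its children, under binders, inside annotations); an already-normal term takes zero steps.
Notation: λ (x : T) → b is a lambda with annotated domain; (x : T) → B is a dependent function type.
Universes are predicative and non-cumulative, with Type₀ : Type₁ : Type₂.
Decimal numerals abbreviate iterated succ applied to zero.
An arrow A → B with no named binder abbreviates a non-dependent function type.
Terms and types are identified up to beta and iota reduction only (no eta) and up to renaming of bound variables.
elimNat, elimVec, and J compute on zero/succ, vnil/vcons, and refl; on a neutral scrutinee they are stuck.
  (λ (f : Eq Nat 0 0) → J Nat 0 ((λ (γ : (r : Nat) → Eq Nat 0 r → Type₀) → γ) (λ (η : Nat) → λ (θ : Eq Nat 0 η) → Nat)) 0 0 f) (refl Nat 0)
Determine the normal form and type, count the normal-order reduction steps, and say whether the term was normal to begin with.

reduced normal form:
  0
inferred type:
  Nat
reduction steps (normal order): 2
term was already normal: no
first contracted redex: a beta-redex


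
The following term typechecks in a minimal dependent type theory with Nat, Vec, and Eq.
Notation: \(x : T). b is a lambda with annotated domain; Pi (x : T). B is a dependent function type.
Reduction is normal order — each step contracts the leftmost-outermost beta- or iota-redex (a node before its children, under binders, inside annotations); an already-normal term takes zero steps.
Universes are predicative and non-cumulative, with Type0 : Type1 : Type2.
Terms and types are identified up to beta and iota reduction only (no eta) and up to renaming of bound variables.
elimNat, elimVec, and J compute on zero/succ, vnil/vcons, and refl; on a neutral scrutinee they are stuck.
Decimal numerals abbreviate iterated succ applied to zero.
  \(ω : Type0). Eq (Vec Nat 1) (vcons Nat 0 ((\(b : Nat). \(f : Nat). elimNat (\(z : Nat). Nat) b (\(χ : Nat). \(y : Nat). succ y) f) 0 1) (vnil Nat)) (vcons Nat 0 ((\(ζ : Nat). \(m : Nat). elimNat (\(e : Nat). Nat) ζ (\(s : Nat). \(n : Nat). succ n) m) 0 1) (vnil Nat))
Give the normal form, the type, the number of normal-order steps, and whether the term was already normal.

resulting normal form:
  \(ω : Type0). Eq (Vec Nat 1) (vcons Nat 0 1 (vnil Nat)) (vcons Nat 0 1 (vnil Nat))
the term's type:
  Pi (ω : Type0). Type0
reduction steps (normal order): 12
already normal: no
first contracted redex: a beta-redex


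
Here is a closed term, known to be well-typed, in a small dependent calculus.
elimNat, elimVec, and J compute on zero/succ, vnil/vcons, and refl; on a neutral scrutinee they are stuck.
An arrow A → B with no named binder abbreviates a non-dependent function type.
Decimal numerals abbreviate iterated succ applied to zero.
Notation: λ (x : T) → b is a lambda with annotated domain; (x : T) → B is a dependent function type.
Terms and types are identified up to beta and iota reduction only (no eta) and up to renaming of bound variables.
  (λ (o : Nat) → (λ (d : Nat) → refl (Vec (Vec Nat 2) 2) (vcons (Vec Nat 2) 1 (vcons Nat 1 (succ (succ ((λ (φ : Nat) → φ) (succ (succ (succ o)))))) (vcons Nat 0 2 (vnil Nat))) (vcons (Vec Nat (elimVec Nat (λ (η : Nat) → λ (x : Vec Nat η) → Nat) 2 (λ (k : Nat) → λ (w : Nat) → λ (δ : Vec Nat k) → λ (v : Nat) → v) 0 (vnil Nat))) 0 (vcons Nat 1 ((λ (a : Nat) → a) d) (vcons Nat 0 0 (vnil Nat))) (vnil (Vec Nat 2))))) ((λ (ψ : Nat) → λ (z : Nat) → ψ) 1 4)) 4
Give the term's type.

inferred type:
  Eq (Vec (Vec Nat 2) 2) (vcons (Vec Nat 2) 1 (vcons Nat 1 9 (vcons Nat 0 2 (vnil Nat))) (vcons (Vec Nat 2) 0 (vcons Nat 1 1 (vcons Nat 0 0 (vnil Nat))) (vnil (Vec Nat 2)))) (vcons (Vec Nat 2) 1 (vcons Nat 1 9 (vcons Nat 0 2 (vnil Nat))) (vcons (Vec Nat 2) 0 (vcons Nat 1 1 (vcons Nat 0 0 (vnil Nat))) (vnil (Vec Nat 2))))


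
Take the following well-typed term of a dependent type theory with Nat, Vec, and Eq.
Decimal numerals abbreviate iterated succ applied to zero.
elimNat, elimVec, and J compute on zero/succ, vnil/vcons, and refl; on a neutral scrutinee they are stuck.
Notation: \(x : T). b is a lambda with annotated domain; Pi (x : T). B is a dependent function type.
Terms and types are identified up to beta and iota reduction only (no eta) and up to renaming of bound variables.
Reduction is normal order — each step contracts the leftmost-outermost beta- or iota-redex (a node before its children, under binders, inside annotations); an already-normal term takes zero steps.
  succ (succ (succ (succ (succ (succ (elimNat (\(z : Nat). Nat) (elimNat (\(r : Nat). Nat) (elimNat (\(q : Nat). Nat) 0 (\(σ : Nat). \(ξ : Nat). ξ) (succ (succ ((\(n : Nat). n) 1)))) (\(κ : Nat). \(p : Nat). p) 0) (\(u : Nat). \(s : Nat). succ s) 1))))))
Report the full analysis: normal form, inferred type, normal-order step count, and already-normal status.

normal form:
  7
the term's type:
  Nat
steps to reach normal form (normal order): 16
already normal: no
first contracted redex: an elimNat iota-redex
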